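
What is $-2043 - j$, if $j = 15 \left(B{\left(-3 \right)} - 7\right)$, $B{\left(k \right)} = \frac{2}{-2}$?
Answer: $-1923$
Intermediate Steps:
$B{\left(k \right)} = -1$ ($B{\left(k \right)} = 2 \left(- \frac{1}{2}\right) = -1$)
$j = -120$ ($j = 15 \left(-1 - 7\right) = 15 \left(-8\right) = -120$)
$-2043 - j = -2043 - -120 = -2043 + 120 = -1923$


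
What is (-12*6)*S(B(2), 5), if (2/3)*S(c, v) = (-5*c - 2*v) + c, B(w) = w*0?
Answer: 1080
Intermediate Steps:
B(w) = 0
S(c, v) = -6*c - 3*v (S(c, v) = 3*((-5*c - 2*v) + c)/2 = 3*(-4*c - 2*v)/2 = -6*c - 3*v)
(-12*6)*S(B(2), 5) = (-12*6)*(-6*0 - 3*5) = -72*(0 - 15) = -72*(-15) = 1080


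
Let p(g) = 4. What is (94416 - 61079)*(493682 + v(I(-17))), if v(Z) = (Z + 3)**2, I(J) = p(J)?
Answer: 16459510347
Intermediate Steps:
I(J) = 4
v(Z) = (3 + Z)**2
(94416 - 61079)*(493682 + v(I(-17))) = (94416 - 61079)*(493682 + (3 + 4)**2) = 33337*(493682 + 7**2) = 33337*(493682 + 49) = 33337*493731 = 16459510347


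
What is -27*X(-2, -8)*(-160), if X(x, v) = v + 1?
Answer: -30240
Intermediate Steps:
X(x, v) = 1 + v
-27*X(-2, -8)*(-160) = -27*(1 - 8)*(-160) = -27*(-7)*(-160) = 189*(-160) = -30240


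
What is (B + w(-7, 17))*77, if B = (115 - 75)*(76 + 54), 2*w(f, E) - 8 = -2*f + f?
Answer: 801955/2 ≈ 4.0098e+5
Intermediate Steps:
w(f, E) = 4 - f/2 (w(f, E) = 4 + (-2*f + f)/2 = 4 + (-f)/2 = 4 - f/2)
B = 5200 (B = 40*130 = 5200)
(B + w(-7, 17))*77 = (5200 + (4 - ½*(-7)))*77 = (5200 + (4 + 7/2))*77 = (5200 + 15/2)*77 = (10415/2)*77 = 801955/2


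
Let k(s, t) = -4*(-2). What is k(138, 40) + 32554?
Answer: 32562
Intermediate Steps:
k(s, t) = 8
k(138, 40) + 32554 = 8 + 32554 = 32562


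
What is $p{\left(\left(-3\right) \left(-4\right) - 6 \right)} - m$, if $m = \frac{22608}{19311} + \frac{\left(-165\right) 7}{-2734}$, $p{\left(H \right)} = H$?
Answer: $\frac{493977}{112094} \approx 4.4068$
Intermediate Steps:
$m = \frac{178587}{112094}$ ($m = 22608 \cdot \frac{1}{19311} - - \frac{1155}{2734} = \frac{48}{41} + \frac{1155}{2734} = \frac{178587}{112094} \approx 1.5932$)
$p{\left(\left(-3\right) \left(-4\right) - 6 \right)} - m = \left(\left(-3\right) \left(-4\right) - 6\right) - \frac{178587}{112094} = \left(12 - 6\right) - \frac{178587}{112094} = 6 - \frac{178587}{112094} = \frac{493977}{112094}$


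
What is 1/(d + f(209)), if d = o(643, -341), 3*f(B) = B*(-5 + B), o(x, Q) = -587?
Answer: 1/13625 ≈ 7.3395e-5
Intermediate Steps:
f(B) = B*(-5 + B)/3 (f(B) = (B*(-5 + B))/3 = B*(-5 + B)/3)
d = -587
1/(d + f(209)) = 1/(-587 + (1/3)*209*(-5 + 209)) = 1/(-587 + (1/3)*209*204) = 1/(-587 + 14212) = 1/13625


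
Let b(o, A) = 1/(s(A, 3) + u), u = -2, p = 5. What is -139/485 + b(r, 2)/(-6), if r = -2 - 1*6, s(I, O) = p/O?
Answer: 207/970 ≈ 0.21340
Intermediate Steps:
s(I, O) = 5/O
r = -8 (r = -2 - 6 = -8)
b(o, A) = -3 (b(o, A) = 1/(5/3 - 2) = 1/(-⅓) = -3)
-139/485 + b(r, 2)/(-6) = -139/485 - 3/(-6) = -139*1/485 - 3*(-⅙) = -139/485 + ½ = 207/970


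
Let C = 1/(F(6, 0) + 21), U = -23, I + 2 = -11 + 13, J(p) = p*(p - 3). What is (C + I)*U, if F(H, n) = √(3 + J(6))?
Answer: -23/20 + 23*√21/420 ≈ -0.89905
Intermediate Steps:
J(p) = p*(-3 + p)
F(H, n) = √21 (F(H, n) = √(3 + 6*(-3 + 6)) = √(3 + 6*3) = √(3 + 18) = √21)
I = 0 (I = -2 + (-11 + 13) = -2 + 2 = 0)
C = 1/(21 + √21) (C = 1/(√21 + 21) = 1/(21 + √21) ≈ 0.039089)
(C + I)*U = ((1/20 - √21/420) + 0)*(-23) = (1/20 - √21/420)*(-23) = -23/20 + 23*√21/420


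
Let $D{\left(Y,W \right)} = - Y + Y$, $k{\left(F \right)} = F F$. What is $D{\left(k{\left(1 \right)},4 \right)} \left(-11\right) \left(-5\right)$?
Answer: $0$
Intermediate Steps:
$k{\left(F \right)} = F^{2}$
$D{\left(Y,W \right)} = 0$
$D{\left(k{\left(1 \right)},4 \right)} \left(-11\right) \left(-5\right) = 0 \left(-11\right) \left(-5\right) = 0 \left(-5\right) = 0$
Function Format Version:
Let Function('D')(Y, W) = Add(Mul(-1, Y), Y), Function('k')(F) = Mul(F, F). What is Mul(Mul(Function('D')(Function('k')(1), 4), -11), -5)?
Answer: 0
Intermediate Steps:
Function('k')(F) = Pow(F, 2)
Function('D')(Y, W) = 0
Mul(Mul(Function('D')(Function('k')(1), 4), -11), -5) = Mul(Mul(0, -11), -5) = Mul(0, -5) = 0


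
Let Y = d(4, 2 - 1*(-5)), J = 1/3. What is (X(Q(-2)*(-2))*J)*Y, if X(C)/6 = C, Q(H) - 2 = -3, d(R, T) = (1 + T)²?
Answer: 256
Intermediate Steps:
Q(H) = -1 (Q(H) = 2 - 3 = -1)
J = ⅓ ≈ 0.33333
Y = 64 (Y = (1 + (2 - 1*(-5)))² = (1 + (2 + 5))² = (1 + 7)² = 8² = 64)
X(C) = 6*C
(X(Q(-2)*(-2))*J)*Y = ((6*(-1*(-2)))*(⅓))*64 = ((6*2)*(⅓))*64 = (12*(⅓))*64 = 4*64 = 256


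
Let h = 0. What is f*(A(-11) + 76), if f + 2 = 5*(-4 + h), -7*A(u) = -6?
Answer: -11836/7 ≈ -1690.9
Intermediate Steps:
A(u) = 6/7 (A(u) = -⅐*(-6) = 6/7)
f = -22 (f = -2 + 5*(-4 + 0) = -2 + 5*(-4) = -2 - 20 = -22)
f*(A(-11) + 76) = -22*(6/7 + 76) = -22*538/7 = -11836/7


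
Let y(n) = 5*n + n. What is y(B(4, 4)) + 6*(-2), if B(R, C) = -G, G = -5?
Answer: 18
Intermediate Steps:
B(R, C) = 5 (B(R, C) = -1*(-5) = 5)
y(n) = 6*n
y(B(4, 4)) + 6*(-2) = 6*5 + 6*(-2) = 30 - 12 = 18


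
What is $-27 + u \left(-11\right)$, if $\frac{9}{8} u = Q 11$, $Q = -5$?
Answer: $\frac{4597}{9} \approx 510.78$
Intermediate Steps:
$u = - \frac{440}{9}$ ($u = \frac{8 \left(\left(-5\right) 11\right)}{9} = \frac{8}{9} \left(-55\right) = - \frac{440}{9} \approx -48.889$)
$-27 + u \left(-11\right) = -27 - - \frac{4840}{9} = -27 + \frac{4840}{9} = \frac{4597}{9}$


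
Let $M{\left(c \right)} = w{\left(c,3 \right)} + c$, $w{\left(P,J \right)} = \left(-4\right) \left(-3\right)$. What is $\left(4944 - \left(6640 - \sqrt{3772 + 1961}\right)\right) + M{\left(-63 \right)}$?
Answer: $-1747 + 21 \sqrt{13} \approx -1671.3$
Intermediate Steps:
$w{\left(P,J \right)} = 12$
$M{\left(c \right)} = 12 + c$
$\left(4944 - \left(6640 - \sqrt{3772 + 1961}\right)\right) + M{\left(-63 \right)} = \left(4944 - \left(6640 - \sqrt{3772 + 1961}\right)\right) + \left(12 - 63\right) = \left(4944 - \left(6640 - \sqrt{5733}\right)\right) - 51 = \left(4944 - \left(6640 - 21 \sqrt{13}\right)\right) - 51 = \left(-1696 + 21 \sqrt{13}\right) - 51 = -1747 + 21 \sqrt{13}$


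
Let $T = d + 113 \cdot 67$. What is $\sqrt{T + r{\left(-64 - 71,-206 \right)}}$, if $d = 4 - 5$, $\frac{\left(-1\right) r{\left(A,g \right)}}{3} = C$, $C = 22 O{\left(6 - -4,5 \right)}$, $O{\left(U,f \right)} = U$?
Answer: $\sqrt{6910} \approx 83.126$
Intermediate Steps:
$C = 220$ ($C = 22 \left(6 - -4\right) = 22 \left(6 + 4\right) = 22 \cdot 10 = 220$)
$r{\left(A,g \right)} = -660$ ($r{\left(A,g \right)} = \left(-3\right) 220 = -660$)
$d = -1$ ($d = 4 - 5 = -1$)
$T = 7570$ ($T = -1 + 113 \cdot 67 = -1 + 7571 = 7570$)
$\sqrt{T + r{\left(-64 - 71,-206 \right)}} = \sqrt{7570 - 660} = \sqrt{6910}$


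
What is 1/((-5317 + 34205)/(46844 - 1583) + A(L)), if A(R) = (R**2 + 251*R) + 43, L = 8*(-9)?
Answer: -45261/581348657 ≈ -7.7855e-5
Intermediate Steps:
L = -72
A(R) = 43 + R**2 + 251*R
1/((-5317 + 34205)/(46844 - 1583) + A(L)) = 1/((-5317 + 34205)/(46844 - 1583) + (43 + (-72)**2 + 251*(-72))) = 1/(28888/45261 + (43 + 5184 - 18072)) = 1/(28888*(1/45261) - 12845) = 1/(28888/45261 - 12845) = 1/(-581348657/45261) = -45261/581348657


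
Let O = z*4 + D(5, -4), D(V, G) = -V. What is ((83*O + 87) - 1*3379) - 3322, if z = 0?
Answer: -7029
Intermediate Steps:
O = -5 (O = 0*4 - 1*5 = 0 - 5 = -5)
((83*O + 87) - 1*3379) - 3322 = ((83*(-5) + 87) - 1*3379) - 3322 = ((-415 + 87) - 3379) - 3322 = (-328 - 3379) - 3322 = -3707 - 3322 = -7029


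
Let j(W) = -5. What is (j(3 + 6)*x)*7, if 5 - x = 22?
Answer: 595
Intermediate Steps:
x = -17 (x = 5 - 1*22 = 5 - 22 = -17)
(j(3 + 6)*x)*7 = -5*(-17)*7 = 85*7 = 595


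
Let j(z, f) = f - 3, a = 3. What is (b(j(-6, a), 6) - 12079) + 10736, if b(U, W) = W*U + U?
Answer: -1343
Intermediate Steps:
j(z, f) = -3 + f
b(U, W) = U + U*W (b(U, W) = U*W + U = U + U*W)
(b(j(-6, a), 6) - 12079) + 10736 = ((-3 + 3)*(1 + 6) - 12079) + 10736 = (0*7 - 12079) + 10736 = (0 - 12079) + 10736 = -12079 + 10736 = -1343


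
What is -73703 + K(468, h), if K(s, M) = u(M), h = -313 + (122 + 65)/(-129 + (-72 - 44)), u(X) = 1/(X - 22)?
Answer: -6062956431/82262 ≈ -73703.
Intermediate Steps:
u(X) = 1/(-22 + X)
h = -76872/245 (h = -313 + 187/(-129 - 116) = -313 + 187/(-245) = -313 + 187*(-1/245) = -313 - 187/245 = -76872/245 ≈ -313.76)
K(s, M) = 1/(-22 + M)
-73703 + K(468, h) = -73703 + 1/(-22 - 76872/245) = -73703 + 1/(-82262/245) = -73703 - 245/82262 = -6062956431/82262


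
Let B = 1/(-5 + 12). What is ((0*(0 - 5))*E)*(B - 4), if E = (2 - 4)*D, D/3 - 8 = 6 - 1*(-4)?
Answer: 0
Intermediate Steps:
D = 54 (D = 24 + 3*(6 - 1*(-4)) = 24 + 3*(6 + 4) = 24 + 3*10 = 24 + 30 = 54)
B = ⅐ (B = 1/7 = ⅐ ≈ 0.14286)
E = -108 (E = (2 - 4)*54 = -2*54 = -108)
((0*(0 - 5))*E)*(B - 4) = ((0*(0 - 5))*(-108))*(⅐ - 4) = ((0*(-5))*(-108))*(-27/7) = (0*(-108))*(-27/7) = 0*(-27/7) = 0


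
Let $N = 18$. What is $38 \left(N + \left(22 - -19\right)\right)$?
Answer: $2242$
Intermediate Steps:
$38 \left(N + \left(22 - -19\right)\right) = 38 \left(18 + \left(22 - -19\right)\right) = 38 \left(18 + \left(22 + 19\right)\right) = 38 \left(18 + 41\right) = 38 \cdot 59 = 2242$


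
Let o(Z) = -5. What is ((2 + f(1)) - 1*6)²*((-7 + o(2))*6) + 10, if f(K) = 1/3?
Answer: -958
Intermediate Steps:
f(K) = ⅓
((2 + f(1)) - 1*6)²*((-7 + o(2))*6) + 10 = ((2 + ⅓) - 1*6)²*((-7 - 5)*6) + 10 = (7/3 - 6)²*(-12*6) + 10 = (-11/3)²*(-72) + 10 = (121/9)*(-72) + 10 = -968 + 10 = -958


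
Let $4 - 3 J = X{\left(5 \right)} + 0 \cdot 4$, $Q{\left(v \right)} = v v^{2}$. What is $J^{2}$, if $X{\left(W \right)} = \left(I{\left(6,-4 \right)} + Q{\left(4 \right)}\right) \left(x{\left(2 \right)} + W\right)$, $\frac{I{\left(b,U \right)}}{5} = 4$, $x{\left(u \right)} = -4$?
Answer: $\frac{6400}{9} \approx 711.11$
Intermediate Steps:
$I{\left(b,U \right)} = 20$ ($I{\left(b,U \right)} = 5 \cdot 4 = 20$)
$Q{\left(v \right)} = v^{3}$
$X{\left(W \right)} = -336 + 84 W$ ($X{\left(W \right)} = \left(20 + 4^{3}\right) \left(-4 + W\right) = \left(20 + 64\right) \left(-4 + W\right) = 84 \left(-4 + W\right) = -336 + 84 W$)
$J = - \frac{80}{3}$ ($J = \frac{4}{3} - \frac{\left(-336 + 84 \cdot 5\right) + 0 \cdot 4}{3} = \frac{4}{3} - \frac{\left(-336 + 420\right) + 0}{3} = \frac{4}{3} - \frac{84 + 0}{3} = \frac{4}{3} - 28 = - \frac{80}{3} \approx -26.667$)
$J^{2} = \left(- \frac{80}{3}\right)^{2} = \frac{6400}{9}$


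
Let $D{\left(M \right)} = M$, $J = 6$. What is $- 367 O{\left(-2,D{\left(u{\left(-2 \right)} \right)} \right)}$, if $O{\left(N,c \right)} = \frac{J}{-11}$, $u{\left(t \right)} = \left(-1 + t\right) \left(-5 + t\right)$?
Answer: $\frac{2202}{11} \approx 200.18$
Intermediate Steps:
$O{\left(N,c \right)} = - \frac{6}{11}$ ($O{\left(N,c \right)} = \frac{6}{-11} = 6 \left(- \frac{1}{11}\right) = - \frac{6}{11}$)
$- 367 O{\left(-2,D{\left(u{\left(-2 \right)} \right)} \right)} = \left(-367\right) \left(- \frac{6}{11}\right) = \frac{2202}{11}$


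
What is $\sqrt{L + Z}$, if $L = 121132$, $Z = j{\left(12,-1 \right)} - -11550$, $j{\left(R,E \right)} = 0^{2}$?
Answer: $\sqrt{132682} \approx 364.26$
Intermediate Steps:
$j{\left(R,E \right)} = 0$
$Z = 11550$ ($Z = 0 - -11550 = 0 + 11550 = 11550$)
$\sqrt{L + Z} = \sqrt{121132 + 11550} = \sqrt{132682}$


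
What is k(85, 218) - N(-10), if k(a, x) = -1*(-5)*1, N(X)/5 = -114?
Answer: 575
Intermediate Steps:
N(X) = -570 (N(X) = 5*(-114) = -570)
k(a, x) = 5 (k(a, x) = 5*1 = 5)
k(85, 218) - N(-10) = 5 - 1*(-570) = 5 + 570 = 575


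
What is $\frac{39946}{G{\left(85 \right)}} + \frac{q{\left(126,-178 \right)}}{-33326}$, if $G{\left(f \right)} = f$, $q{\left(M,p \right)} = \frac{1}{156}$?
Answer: $\frac{207673501691}{441902760} \approx 469.95$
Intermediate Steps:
$q{\left(M,p \right)} = \frac{1}{156}$
$\frac{39946}{G{\left(85 \right)}} + \frac{q{\left(126,-178 \right)}}{-33326} = \frac{39946}{85} + \frac{1}{156 \left(-33326\right)} = 39946 \cdot \frac{1}{85} + \frac{1}{156} \left(- \frac{1}{33326}\right) = \frac{39946}{85} - \frac{1}{5198856} = \frac{207673501691}{441902760}$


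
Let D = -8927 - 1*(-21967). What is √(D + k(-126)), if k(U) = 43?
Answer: 7*√267 ≈ 114.38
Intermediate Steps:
D = 13040 (D = -8927 + 21967 = 13040)
√(D + k(-126)) = √(13040 + 43) = √13083 = 7*√267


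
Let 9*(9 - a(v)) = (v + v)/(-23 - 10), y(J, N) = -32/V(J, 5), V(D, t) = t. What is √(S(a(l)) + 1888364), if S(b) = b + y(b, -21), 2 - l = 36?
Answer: √462696970065/495 ≈ 1374.2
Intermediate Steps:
l = -34 (l = 2 - 1*36 = 2 - 36 = -34)
y(J, N) = -32/5
a(v) = 9 + 2*v/297 (a(v) = 9 - (v + v)/(9*(-23 - 10)) = 9 - 2*v/(9*(-33)) = 9 - 2*v*(-1)/(9*33) = 9 - (-2)*v/297 = 9 + 2*v/297)
S(b) = -32/5 + b (S(b) = b - 32/5 = -32/5 + b)
√(S(a(l)) + 1888364) = √((-32/5 + (9 + (2/297)*(-34))) + 1888364) = √((-32/5 + (9 - 68/297)) + 1888364) = √((-32/5 + 2605/297) + 1888364) = √(3521/1485 + 1888364) = √(2804224061/1485) = √462696970065/495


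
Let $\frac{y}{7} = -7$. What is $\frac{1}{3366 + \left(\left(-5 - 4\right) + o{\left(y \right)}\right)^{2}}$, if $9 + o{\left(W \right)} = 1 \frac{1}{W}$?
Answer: $\frac{2401}{8861455} \approx 0.00027095$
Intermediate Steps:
$y = -49$ ($y = 7 \left(-7\right) = -49$)
$o{\left(W \right)} = -9 + \frac{1}{W}$ ($o{\left(W \right)} = -9 + 1 \frac{1}{W} = -9 + \frac{1}{W}$)
$\frac{1}{3366 + \left(\left(-5 - 4\right) + o{\left(y \right)}\right)^{2}} = \frac{1}{3366 + \left(\left(-5 - 4\right) - \left(9 - \frac{1}{-49}\right)\right)^{2}} = \frac{1}{3366 + \left(-9 - \frac{442}{49}\right)^{2}} = \frac{1}{3366 + \left(- \frac{883}{49}\right)^{2}} = \frac{1}{3366 + \frac{779689}{2401}} = \frac{1}{\frac{8861455}{2401}} = \frac{2401}{8861455}$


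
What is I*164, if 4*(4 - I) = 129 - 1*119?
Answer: 246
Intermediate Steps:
I = 3/2 (I = 4 - (129 - 1*119)/4 = 4 - (129 - 119)/4 = 4 - ¼*10 = 4 - 5/2 = 3/2 ≈ 1.5000)
I*164 = (3/2)*164 = 246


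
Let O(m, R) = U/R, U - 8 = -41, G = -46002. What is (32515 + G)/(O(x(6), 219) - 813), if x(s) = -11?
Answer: 984551/59360 ≈ 16.586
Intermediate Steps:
U = -33 (U = 8 - 41 = -33)
O(m, R) = -33/R
(32515 + G)/(O(x(6), 219) - 813) = (32515 - 46002)/(-33/219 - 813) = -13487/(-33*1/219 - 813) = -13487/(-11/73 - 813) = -13487/(-59360/73) = -13487*(-73/59360) = 984551/59360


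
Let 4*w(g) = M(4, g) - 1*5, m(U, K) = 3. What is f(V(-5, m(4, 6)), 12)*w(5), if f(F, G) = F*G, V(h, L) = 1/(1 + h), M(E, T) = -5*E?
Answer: 75/4 ≈ 18.750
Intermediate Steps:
w(g) = -25/4 (w(g) = (-5*4 - 1*5)/4 = (-20 - 5)/4 = (1/4)*(-25) = -25/4)
f(V(-5, m(4, 6)), 12)*w(5) = (12/(1 - 5))*(-25/4) = (12/(-4))*(-25/4) = -1/4*12*(-25/4) = -3*(-25/4) = 75/4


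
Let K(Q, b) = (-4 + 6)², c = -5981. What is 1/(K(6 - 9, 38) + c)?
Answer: -1/5977 ≈ -0.00016731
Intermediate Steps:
K(Q, b) = 4 (K(Q, b) = 2² = 4)
1/(K(6 - 9, 38) + c) = 1/(4 - 5981) = 1/(-5977) = -1/5977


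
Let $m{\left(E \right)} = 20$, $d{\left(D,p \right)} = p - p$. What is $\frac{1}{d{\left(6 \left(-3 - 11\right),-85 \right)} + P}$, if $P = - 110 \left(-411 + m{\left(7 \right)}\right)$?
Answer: $\frac{1}{43010} \approx 2.325 \cdot 10^{-5}$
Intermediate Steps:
$d{\left(D,p \right)} = 0$
$P = 43010$ ($P = - 110 \left(-411 + 20\right) = \left(-110\right) \left(-391\right) = 43010$)
$\frac{1}{d{\left(6 \left(-3 - 11\right),-85 \right)} + P} = \frac{1}{0 + 43010} = \frac{1}{43010}$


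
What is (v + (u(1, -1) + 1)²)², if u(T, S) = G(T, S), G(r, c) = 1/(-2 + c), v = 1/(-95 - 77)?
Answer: 461041/2396304 ≈ 0.19240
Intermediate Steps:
v = -1/172 (v = 1/(-172) = -1/172 ≈ -0.0058140)
u(T, S) = 1/(-2 + S)
(v + (u(1, -1) + 1)²)² = (-1/172 + (1/(-2 - 1) + 1)²)² = (-1/172 + (1/(-3) + 1)²)² = (-1/172 + (-⅓ + 1)²)² = (-1/172 + (⅔)²)² = (-1/172 + 4/9)² = (679/1548)² = 461041/2396304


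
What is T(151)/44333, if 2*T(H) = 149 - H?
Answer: -1/44333 ≈ -2.2557e-5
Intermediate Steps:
T(H) = 149/2 - H/2 (T(H) = (149 - H)/2 = 149/2 - H/2)
T(151)/44333 = (149/2 - ½*151)/44333 = (149/2 - 151/2)*(1/44333) = -1*1/44333 = -1/44333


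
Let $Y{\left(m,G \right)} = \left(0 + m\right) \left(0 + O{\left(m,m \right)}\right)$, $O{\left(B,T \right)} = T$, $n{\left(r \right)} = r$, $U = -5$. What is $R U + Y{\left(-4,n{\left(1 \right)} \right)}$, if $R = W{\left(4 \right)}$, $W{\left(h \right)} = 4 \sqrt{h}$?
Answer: $-24$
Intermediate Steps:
$Y{\left(m,G \right)} = m^{2}$ ($Y{\left(m,G \right)} = \left(0 + m\right) \left(0 + m\right) = m m = m^{2}$)
$R = 8$ ($R = 4 \sqrt{4} = 4 \cdot 2 = 8$)
$R U + Y{\left(-4,n{\left(1 \right)} \right)} = 8 \left(-5\right) + \left(-4\right)^{2} = -40 + 16 = -24$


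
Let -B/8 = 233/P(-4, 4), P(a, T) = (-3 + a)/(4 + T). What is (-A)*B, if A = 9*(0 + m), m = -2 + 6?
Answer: -536832/7 ≈ -76690.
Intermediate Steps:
m = 4
P(a, T) = (-3 + a)/(4 + T)
A = 36 (A = 9*(0 + 4) = 9*4 = 36)
B = 14912/7 (B = -1864/((-3 - 4)/(4 + 4)) = -1864/(-7/8) = -1864*(-8)/7 = -8*(-1864/7) = 14912/7 ≈ 2130.3)
(-A)*B = -1*36*(14912/7) = -36*14912/7 = -536832/7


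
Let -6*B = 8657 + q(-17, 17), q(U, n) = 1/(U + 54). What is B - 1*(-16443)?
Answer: 555006/37 ≈ 15000.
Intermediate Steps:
q(U, n) = 1/(54 + U)
B = -53385/37 (B = -(8657 + 1/(54 - 17))/6 = -(8657 + 1/37)/6 = -⅙*320310/37 = -53385/37 ≈ -1442.8)
B - 1*(-16443) = -53385/37 - 1*(-16443) = -53385/37 + 16443 = 555006/37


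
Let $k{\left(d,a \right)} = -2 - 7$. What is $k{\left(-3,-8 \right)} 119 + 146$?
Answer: $-925$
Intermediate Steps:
$k{\left(d,a \right)} = -9$ ($k{\left(d,a \right)} = -2 - 7 = -9$)
$k{\left(-3,-8 \right)} 119 + 146 = \left(-9\right) 119 + 146 = -1071 + 146 = -925$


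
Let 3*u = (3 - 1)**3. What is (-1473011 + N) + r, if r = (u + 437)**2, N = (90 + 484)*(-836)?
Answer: -15836114/9 ≈ -1.7596e+6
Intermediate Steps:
u = 8/3 (u = (3 - 1)**3/3 = (1/3)*2**3 = (1/3)*8 = 8/3 ≈ 2.6667)
N = -479864 (N = 574*(-836) = -479864)
r = 1739761/9 (r = (8/3 + 437)**2 = (1319/3)**2 = 1739761/9 ≈ 1.9331e+5)
(-1473011 + N) + r = (-1473011 - 479864) + 1739761/9 = -1952875 + 1739761/9 = -15836114/9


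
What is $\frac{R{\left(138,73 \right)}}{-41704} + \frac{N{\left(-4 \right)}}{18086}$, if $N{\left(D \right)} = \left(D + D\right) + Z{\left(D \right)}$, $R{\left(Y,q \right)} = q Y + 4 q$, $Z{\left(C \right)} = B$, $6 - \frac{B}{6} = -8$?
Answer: $- \frac{46077493}{188564636} \approx -0.24436$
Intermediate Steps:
$B = 84$ ($B = 36 - -48 = 36 + 48 = 84$)
$Z{\left(C \right)} = 84$
$R{\left(Y,q \right)} = 4 q + Y q$ ($R{\left(Y,q \right)} = Y q + 4 q = 4 q + Y q$)
$N{\left(D \right)} = 84 + 2 D$ ($N{\left(D \right)} = \left(D + D\right) + 84 = 2 D + 84 = 84 + 2 D$)
$\frac{R{\left(138,73 \right)}}{-41704} + \frac{N{\left(-4 \right)}}{18086} = \frac{73 \left(4 + 138\right)}{-41704} + \frac{84 + 2 \left(-4\right)}{18086} = 73 \cdot 142 \left(- \frac{1}{41704}\right) + \left(84 - 8\right) \frac{1}{18086} = 10366 \left(- \frac{1}{41704}\right) + 76 \cdot \frac{1}{18086} = - \frac{5183}{20852} + \frac{38}{9043} = - \frac{46077493}{188564636}$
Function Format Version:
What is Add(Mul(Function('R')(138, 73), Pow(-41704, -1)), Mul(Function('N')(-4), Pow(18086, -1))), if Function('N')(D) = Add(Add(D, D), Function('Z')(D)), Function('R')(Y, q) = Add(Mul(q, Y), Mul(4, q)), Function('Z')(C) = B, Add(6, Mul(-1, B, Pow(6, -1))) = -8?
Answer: Rational(-46077493, 188564636) ≈ -0.24436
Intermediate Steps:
B = 84 (B = Add(36, Mul(-6, -8)) = Add(36, 48) = 84)
Function('Z')(C) = 84
Function('R')(Y, q) = Add(Mul(4, q), Mul(Y, q)) (Function('R')(Y, q) = Add(Mul(Y, q), Mul(4, q)) = Add(Mul(4, q), Mul(Y, q)))
Function('N')(D) = Add(84, Mul(2, D)) (Function('N')(D) = Add(Add(D, D), 84) = Add(Mul(2, D), 84) = Add(84, Mul(2, D)))
Add(Mul(Function('R')(138, 73), Pow(-41704, -1)), Mul(Function('N')(-4), Pow(18086, -1))) = Add(Mul(Mul(73, Add(4, 138)), Pow(-41704, -1)), Mul(Add(84, Mul(2, -4)), Pow(18086, -1))) = Add(Mul(Mul(73, 142), Rational(-1, 41704)), Mul(Add(84, -8), Rational(1, 18086))) = Add(Mul(10366, Rational(-1, 41704)), Mul(76, Rational(1, 18086))) = Add(Rational(-5183, 20852), Rational(38, 9043)) = Rational(-46077493, 188564636)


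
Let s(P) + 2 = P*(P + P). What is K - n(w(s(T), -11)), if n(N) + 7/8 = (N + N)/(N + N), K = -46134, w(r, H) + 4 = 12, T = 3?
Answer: -369073/8 ≈ -46134.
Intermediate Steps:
s(P) = -2 + 2*P² (s(P) = -2 + P*(P + P) = -2 + P*(2*P) = -2 + 2*P²)
w(r, H) = 8 (w(r, H) = -4 + 12 = 8)
n(N) = ⅛ (n(N) = -7/8 + (N + N)/(N + N) = -7/8 + (2*N)/((2*N)) = -7/8 + (2*N)*(1/(2*N)) = -7/8 + 1 = ⅛)
K - n(w(s(T), -11)) = -46134 - 1*⅛ = -46134 - ⅛ = -369073/8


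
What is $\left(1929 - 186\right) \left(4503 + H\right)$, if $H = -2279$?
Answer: $3876432$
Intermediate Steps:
$\left(1929 - 186\right) \left(4503 + H\right) = \left(1929 - 186\right) \left(4503 - 2279\right) = 1743 \cdot 2224 = 3876432$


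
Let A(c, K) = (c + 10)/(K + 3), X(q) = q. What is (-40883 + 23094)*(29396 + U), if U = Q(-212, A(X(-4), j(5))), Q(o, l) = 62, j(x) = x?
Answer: -524028362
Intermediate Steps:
A(c, K) = (10 + c)/(3 + K)
U = 62
(-40883 + 23094)*(29396 + U) = (-40883 + 23094)*(29396 + 62) = -17789*29458 = -524028362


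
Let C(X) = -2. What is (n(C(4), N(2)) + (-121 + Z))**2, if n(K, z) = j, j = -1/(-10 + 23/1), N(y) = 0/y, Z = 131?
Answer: 16641/169 ≈ 98.467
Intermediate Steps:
N(y) = 0
j = -1/13 (j = -1/(-10 + 23*1) = -1/(-10 + 23) = -1/13 ≈ -0.076923)
n(K, z) = -1/13
(n(C(4), N(2)) + (-121 + Z))**2 = (-1/13 + (-121 + 131))**2 = (-1/13 + 10)**2 = (129/13)**2 = 16641/169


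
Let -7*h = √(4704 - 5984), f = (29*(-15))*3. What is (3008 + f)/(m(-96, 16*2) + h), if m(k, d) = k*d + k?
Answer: -8261253/15368008 + 11921*I*√5/30736016 ≈ -0.53756 + 0.00086726*I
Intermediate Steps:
m(k, d) = k + d*k (m(k, d) = d*k + k = k + d*k)
f = -1305 (f = -435*3 = -1305)
h = -16*I*√5/7 (h = -√(4704 - 5984)/7 = -16*I*√5/7 ≈ -5.111*I)
(3008 + f)/(m(-96, 16*2) + h) = (3008 - 1305)/(-96*(1 + 16*2) - 16*I*√5/7) = 1703/(-96*(1 + 32) - 16*I*√5/7) = 1703/(-96*33 - 16*I*√5/7) = 1703/(-3168 - 16*I*√5/7)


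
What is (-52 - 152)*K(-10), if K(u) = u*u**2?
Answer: 204000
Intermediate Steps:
K(u) = u**3
(-52 - 152)*K(-10) = (-52 - 152)*(-10)**3 = -204*(-1000) = 204000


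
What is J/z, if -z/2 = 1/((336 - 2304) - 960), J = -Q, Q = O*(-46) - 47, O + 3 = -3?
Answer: -335256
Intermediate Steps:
O = -6 (O = -3 - 3 = -6)
Q = 229 (Q = -6*(-46) - 47 = 276 - 47 = 229)
J = -229 (J = -1*229 = -229)
z = 1/1464 (z = -2/((336 - 2304) - 960) = -2/(-1968 - 960) = -2/(-2928) = -2*(-1/2928) = 1/1464 ≈ 0.00068306)
J/z = -229/1/1464 = -229*1464 = -335256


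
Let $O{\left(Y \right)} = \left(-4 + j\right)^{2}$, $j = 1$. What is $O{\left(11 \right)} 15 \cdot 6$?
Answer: $810$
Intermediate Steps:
$O{\left(Y \right)} = 9$ ($O{\left(Y \right)} = \left(-4 + 1\right)^{2} = \left(-3\right)^{2} = 9$)
$O{\left(11 \right)} 15 \cdot 6 = 9 \cdot 15 \cdot 6 = 9 \cdot 90 = 810$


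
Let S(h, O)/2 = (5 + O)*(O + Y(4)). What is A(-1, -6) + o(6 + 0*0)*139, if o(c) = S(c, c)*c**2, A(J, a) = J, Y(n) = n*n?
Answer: 2421935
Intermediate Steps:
Y(n) = n**2
S(h, O) = 2*(5 + O)*(16 + O) (S(h, O) = 2*((5 + O)*(O + 4**2)) = 2*((5 + O)*(O + 16)) = 2*((5 + O)*(16 + O)) = 2*(5 + O)*(16 + O))
o(c) = c**2*(160 + 2*c**2 + 42*c) (o(c) = (160 + 2*c**2 + 42*c)*c**2 = c**2*(160 + 2*c**2 + 42*c))
A(-1, -6) + o(6 + 0*0)*139 = -1 + (2*(6 + 0*0)**2*(80 + (6 + 0*0)**2 + 21*(6 + 0*0)))*139 = -1 + (2*(6 + 0)**2*(80 + (6 + 0)**2 + 21*(6 + 0)))*139 = -1 + (2*6**2*(80 + 6**2 + 21*6))*139 = -1 + (2*36*(80 + 36 + 126))*139 = -1 + (2*36*242)*139 = -1 + 17424*139 = -1 + 2421936 = 2421935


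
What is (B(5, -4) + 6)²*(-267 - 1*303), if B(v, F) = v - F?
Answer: -128250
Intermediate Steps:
(B(5, -4) + 6)²*(-267 - 1*303) = ((5 - 1*(-4)) + 6)²*(-267 - 1*303) = ((5 + 4) + 6)²*(-267 - 303) = (9 + 6)²*(-570) = 15²*(-570) = 225*(-570) = -128250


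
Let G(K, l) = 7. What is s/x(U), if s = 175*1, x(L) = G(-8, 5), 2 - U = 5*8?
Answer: 25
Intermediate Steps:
U = -38 (U = 2 - 5*8 = 2 - 1*40 = 2 - 40 = -38)
x(L) = 7
s = 175
s/x(U) = 175/7 = 175*(⅐) = 25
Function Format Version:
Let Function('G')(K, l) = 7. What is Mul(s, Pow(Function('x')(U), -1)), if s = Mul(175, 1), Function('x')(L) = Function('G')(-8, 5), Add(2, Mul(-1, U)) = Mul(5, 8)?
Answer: 25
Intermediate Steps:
U = -38 (U = Add(2, Mul(-1, Mul(5, 8))) = Add(2, Mul(-1, 40)) = Add(2, -40) = -38)
Function('x')(L) = 7
s = 175
Mul(s, Pow(Function('x')(U), -1)) = Mul(175, Pow(7, -1)) = Mul(175, Rational(1, 7)) = 25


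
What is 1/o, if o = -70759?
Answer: -1/70759 ≈ -1.4132e-5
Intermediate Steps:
1/o = 1/(-70759) = -1/70759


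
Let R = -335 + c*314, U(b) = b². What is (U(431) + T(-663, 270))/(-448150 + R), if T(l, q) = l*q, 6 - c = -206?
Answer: -6751/381917 ≈ -0.017677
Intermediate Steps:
c = 212 (c = 6 - 1*(-206) = 6 + 206 = 212)
R = 66233 (R = -335 + 212*314 = -335 + 66568 = 66233)
(U(431) + T(-663, 270))/(-448150 + R) = (431² - 663*270)/(-448150 + 66233) = (185761 - 179010)/(-381917) = 6751*(-1/381917) = -6751/381917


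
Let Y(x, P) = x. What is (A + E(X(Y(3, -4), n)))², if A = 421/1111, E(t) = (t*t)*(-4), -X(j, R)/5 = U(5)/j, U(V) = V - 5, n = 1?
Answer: 177241/1234321 ≈ 0.14359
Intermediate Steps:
U(V) = -5 + V
X(j, R) = 0 (X(j, R) = -5*(-5 + 5)/j = -0/j = -5*0 = 0)
E(t) = -4*t² (E(t) = t²*(-4) = -4*t²)
A = 421/1111 (A = 421*(1/1111) = 421/1111 ≈ 0.37894)
(A + E(X(Y(3, -4), n)))² = (421/1111 - 4*0²)² = (421/1111 - 4*0)² = (421/1111 + 0)² = (421/1111)² = 177241/1234321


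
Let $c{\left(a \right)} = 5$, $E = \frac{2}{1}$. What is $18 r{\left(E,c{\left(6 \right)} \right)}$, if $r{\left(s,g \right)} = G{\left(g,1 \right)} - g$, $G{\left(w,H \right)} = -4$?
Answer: $-162$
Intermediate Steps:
$E = 2$ ($E = 2 \cdot 1 = 2$)
$r{\left(s,g \right)} = -4 - g$
$18 r{\left(E,c{\left(6 \right)} \right)} = 18 \left(-4 - 5\right) = 18 \left(-9\right) = -162$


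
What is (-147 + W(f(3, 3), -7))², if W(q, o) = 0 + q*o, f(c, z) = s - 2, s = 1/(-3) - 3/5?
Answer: 3598609/225 ≈ 15994.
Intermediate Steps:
s = -14/15 (s = 1*(-⅓) - 3*⅕ = -⅓ - ⅗ = -14/15 ≈ -0.93333)
f(c, z) = -44/15 (f(c, z) = -14/15 - 2 = -44/15)
W(q, o) = o*q (W(q, o) = 0 + o*q = o*q)
(-147 + W(f(3, 3), -7))² = (-147 - 7*(-44/15))² = (-147 + 308/15)² = (-1897/15)² = 3598609/225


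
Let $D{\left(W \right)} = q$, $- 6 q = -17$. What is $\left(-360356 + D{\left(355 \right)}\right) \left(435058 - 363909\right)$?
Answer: $- \frac{153832604731}{6} \approx -2.5639 \cdot 10^{10}$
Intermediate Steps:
$q = \frac{17}{6}$ ($q = \left(- \frac{1}{6}\right) \left(-17\right) = \frac{17}{6} \approx 2.8333$)
$D{\left(W \right)} = \frac{17}{6}$
$\left(-360356 + D{\left(355 \right)}\right) \left(435058 - 363909\right) = \left(-360356 + \frac{17}{6}\right) \left(435058 - 363909\right) = \left(- \frac{2162119}{6}\right) 71149 = - \frac{153832604731}{6}$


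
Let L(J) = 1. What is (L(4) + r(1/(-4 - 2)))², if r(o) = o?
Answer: 25/36 ≈ 0.69444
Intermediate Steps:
(L(4) + r(1/(-4 - 2)))² = (1 + 1/(-4 - 2))² = (1 + 1/(-6))² = (1 - ⅙)² = (⅚)² = 25/36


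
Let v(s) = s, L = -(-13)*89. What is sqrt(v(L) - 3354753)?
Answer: 2*I*sqrt(838399) ≈ 1831.3*I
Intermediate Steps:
L = 1157 (L = -1*(-1157) = 1157)
sqrt(v(L) - 3354753) = sqrt(1157 - 3354753) = sqrt(-3353596) = 2*I*sqrt(838399)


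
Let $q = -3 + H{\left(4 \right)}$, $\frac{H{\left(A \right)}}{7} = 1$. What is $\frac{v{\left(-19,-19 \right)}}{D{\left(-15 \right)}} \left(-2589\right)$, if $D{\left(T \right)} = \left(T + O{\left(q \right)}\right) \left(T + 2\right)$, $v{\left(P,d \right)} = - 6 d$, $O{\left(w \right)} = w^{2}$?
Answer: $\frac{295146}{13} \approx 22704.0$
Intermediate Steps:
$H{\left(A \right)} = 7$ ($H{\left(A \right)} = 7 \cdot 1 = 7$)
$q = 4$ ($q = -3 + 7 = 4$)
$D{\left(T \right)} = \left(2 + T\right) \left(16 + T\right)$ ($D{\left(T \right)} = \left(T + 4^{2}\right) \left(T + 2\right) = \left(T + 16\right) \left(2 + T\right) = \left(16 + T\right) \left(2 + T\right) = \left(2 + T\right) \left(16 + T\right)$)
$\frac{v{\left(-19,-19 \right)}}{D{\left(-15 \right)}} \left(-2589\right) = \frac{\left(-6\right) \left(-19\right)}{32 + \left(-15\right)^{2} + 18 \left(-15\right)} \left(-2589\right) = \frac{114}{32 + 225 - 270} \left(-2589\right) = \frac{114}{-13} \left(-2589\right) = 114 \left(- \frac{1}{13}\right) \left(-2589\right) = \left(- \frac{114}{13}\right) \left(-2589\right) = \frac{295146}{13}$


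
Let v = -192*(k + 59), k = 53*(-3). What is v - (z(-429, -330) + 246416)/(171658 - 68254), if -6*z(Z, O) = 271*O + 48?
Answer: 1985095487/103404 ≈ 19197.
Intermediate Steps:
z(Z, O) = -8 - 271*O/6 (z(Z, O) = -(271*O + 48)/6 = -(48 + 271*O)/6 = -8 - 271*O/6)
k = -159
v = 19200 (v = -192*(-159 + 59) = -192*(-100) = 19200)
v - (z(-429, -330) + 246416)/(171658 - 68254) = 19200 - ((-8 - 271/6*(-330)) + 246416)/(171658 - 68254) = 19200 - ((-8 + 14905) + 246416)/103404 = 19200 - (14897 + 246416)/103404 = 19200 - 261313/103404 = 1985095487/103404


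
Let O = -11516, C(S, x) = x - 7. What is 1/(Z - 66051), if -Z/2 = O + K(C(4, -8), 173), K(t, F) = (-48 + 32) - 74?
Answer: -1/42839 ≈ -2.3343e-5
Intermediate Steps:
C(S, x) = -7 + x
K(t, F) = -90 (K(t, F) = -16 - 74 = -90)
Z = 23212 (Z = -2*(-11516 - 90) = -2*(-11606) = 23212)
1/(Z - 66051) = 1/(23212 - 66051) = 1/(-42839) = -1/42839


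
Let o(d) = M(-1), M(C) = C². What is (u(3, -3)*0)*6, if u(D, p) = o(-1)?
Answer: 0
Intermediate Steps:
o(d) = 1 (o(d) = (-1)² = 1)
u(D, p) = 1
(u(3, -3)*0)*6 = (1*0)*6 = 0*6 = 0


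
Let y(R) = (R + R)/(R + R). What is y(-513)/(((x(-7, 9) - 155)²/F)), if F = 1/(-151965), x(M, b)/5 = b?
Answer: -1/1838776500 ≈ -5.4384e-10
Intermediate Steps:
x(M, b) = 5*b
y(R) = 1 (y(R) = (2*R)/((2*R)) = (2*R)*(1/(2*R)) = 1)
F = -1/151965 ≈ -6.5805e-6
y(-513)/(((x(-7, 9) - 155)²/F)) = 1/((5*9 - 155)²/(-1/151965)) = 1/((45 - 155)²*(-151965)) = 1/((-110)²*(-151965)) = 1/(12100*(-151965)) = 1/(-1838776500) = 1*(-1/1838776500) = -1/1838776500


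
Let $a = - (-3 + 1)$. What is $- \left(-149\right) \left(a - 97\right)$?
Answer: $-14155$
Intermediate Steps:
$a = 2$ ($a = \left(-1\right) \left(-2\right) = 2$)
$- \left(-149\right) \left(a - 97\right) = - \left(-149\right) \left(2 - 97\right) = - \left(-149\right) \left(-95\right) = \left(-1\right) 14155 = -14155$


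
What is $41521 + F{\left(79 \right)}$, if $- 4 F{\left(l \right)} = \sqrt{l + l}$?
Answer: $41521 - \frac{\sqrt{158}}{4} \approx 41518.0$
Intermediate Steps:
$F{\left(l \right)} = - \frac{\sqrt{2} \sqrt{l}}{4}$ ($F{\left(l \right)} = - \frac{\sqrt{l + l}}{4} = - \frac{\sqrt{2 l}}{4} = - \frac{\sqrt{2} \sqrt{l}}{4}$)
$41521 + F{\left(79 \right)} = 41521 - \frac{\sqrt{2} \sqrt{79}}{4} = 41521 - \frac{\sqrt{158}}{4}$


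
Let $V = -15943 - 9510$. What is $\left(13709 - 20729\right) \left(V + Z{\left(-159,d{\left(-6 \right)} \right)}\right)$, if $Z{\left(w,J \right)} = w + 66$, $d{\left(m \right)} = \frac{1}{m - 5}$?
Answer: $179332920$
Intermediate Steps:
$d{\left(m \right)} = \frac{1}{-5 + m}$
$V = -25453$ ($V = -15943 - 9510 = -25453$)
$Z{\left(w,J \right)} = 66 + w$
$\left(13709 - 20729\right) \left(V + Z{\left(-159,d{\left(-6 \right)} \right)}\right) = \left(13709 - 20729\right) \left(-25453 + \left(66 - 159\right)\right) = - 7020 \left(-25453 - 93\right) = \left(-7020\right) \left(-25546\right) = 179332920$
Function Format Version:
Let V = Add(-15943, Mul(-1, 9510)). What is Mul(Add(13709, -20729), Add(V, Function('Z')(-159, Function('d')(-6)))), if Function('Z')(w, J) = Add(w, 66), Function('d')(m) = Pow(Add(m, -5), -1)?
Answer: 179332920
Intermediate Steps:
Function('d')(m) = Pow(Add(-5, m), -1)
V = -25453 (V = Add(-15943, -9510) = -25453)
Function('Z')(w, J) = Add(66, w)
Mul(Add(13709, -20729), Add(V, Function('Z')(-159, Function('d')(-6)))) = Mul(Add(13709, -20729), Add(-25453, Add(66, -159))) = Mul(-7020, Add(-25453, -93)) = Mul(-7020, -25546) = 179332920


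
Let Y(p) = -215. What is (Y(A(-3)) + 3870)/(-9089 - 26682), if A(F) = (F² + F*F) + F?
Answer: -3655/35771 ≈ -0.10218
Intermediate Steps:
A(F) = F + 2*F² (A(F) = (F² + F²) + F = 2*F² + F = F + 2*F²)
(Y(A(-3)) + 3870)/(-9089 - 26682) = (-215 + 3870)/(-9089 - 26682) = 3655/(-35771) = 3655*(-1/35771) = -3655/35771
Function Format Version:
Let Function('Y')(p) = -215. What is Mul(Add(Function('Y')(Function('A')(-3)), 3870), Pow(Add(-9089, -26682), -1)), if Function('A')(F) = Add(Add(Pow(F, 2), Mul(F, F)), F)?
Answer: Rational(-3655, 35771) ≈ -0.10218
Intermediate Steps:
Function('A')(F) = Add(F, Mul(2, Pow(F, 2))) (Function('A')(F) = Add(Add(Pow(F, 2), Pow(F, 2)), F) = Add(Mul(2, Pow(F, 2)), F) = Add(F, Mul(2, Pow(F, 2))))
Mul(Add(Function('Y')(Function('A')(-3)), 3870), Pow(Add(-9089, -26682), -1)) = Mul(Add(-215, 3870), Pow(Add(-9089, -26682), -1)) = Mul(3655, Pow(-35771, -1)) = Mul(3655, Rational(-1, 35771)) = Rational(-3655, 35771)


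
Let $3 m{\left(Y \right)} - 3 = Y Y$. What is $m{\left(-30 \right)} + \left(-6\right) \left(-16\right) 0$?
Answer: $301$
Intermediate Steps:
$m{\left(Y \right)} = 1 + \frac{Y^{2}}{3}$ ($m{\left(Y \right)} = 1 + \frac{Y Y}{3} = 1 + \frac{Y^{2}}{3}$)
$m{\left(-30 \right)} + \left(-6\right) \left(-16\right) 0 = \left(1 + \frac{\left(-30\right)^{2}}{3}\right) + \left(-6\right) \left(-16\right) 0 = \left(1 + \frac{1}{3} \cdot 900\right) + 96 \cdot 0 = \left(1 + 300\right) + 0 = 301 + 0 = 301$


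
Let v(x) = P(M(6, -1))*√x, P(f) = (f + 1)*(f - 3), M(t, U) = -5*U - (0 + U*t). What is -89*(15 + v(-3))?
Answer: -1335 - 8544*I*√3 ≈ -1335.0 - 14799.0*I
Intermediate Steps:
M(t, U) = -5*U - U*t
P(f) = (1 + f)*(-3 + f)
v(x) = 96*√x (v(x) = (-3 + (-1*(-1)*(5 + 6))² - (-2)*(-1)*(5 + 6))*√x = (-3 + (-1*(-1)*11)² - (-2)*(-1)*11)*√x = (-3 + 11² - 2*11)*√x = (-3 + 121 - 22)*√x = 96*√x)
-89*(15 + v(-3)) = -89*(15 + 96*√(-3)) = -89*(15 + 96*(I*√3)) = -89*(15 + 96*I*√3) = -1335 - 8544*I*√3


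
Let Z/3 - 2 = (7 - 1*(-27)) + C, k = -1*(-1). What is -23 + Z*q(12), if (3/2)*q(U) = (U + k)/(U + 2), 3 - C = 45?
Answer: -239/7 ≈ -34.143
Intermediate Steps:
C = -42 (C = 3 - 1*45 = 3 - 45 = -42)
k = 1
q(U) = 2*(1 + U)/(3*(2 + U)) (q(U) = 2*((U + 1)/(U + 2))/3 = 2*((1 + U)/(2 + U))/3 = 2*(1 + U)/(3*(2 + U)))
Z = -18 (Z = 6 + 3*((7 - 1*(-27)) - 42) = 6 + 3*((7 + 27) - 42) = 6 + 3*(34 - 42) = 6 + 3*(-8) = 6 - 24 = -18)
-23 + Z*q(12) = -23 - 12*(1 + 12)/(2 + 12) = -23 - 12*13/14 = -23 - 18*13/21 = -23 - 78/7 = -239/7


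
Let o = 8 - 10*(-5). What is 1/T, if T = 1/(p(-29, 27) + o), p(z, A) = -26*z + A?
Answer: 839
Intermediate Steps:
o = 58 (o = 8 + 50 = 58)
p(z, A) = A - 26*z
T = 1/839 (T = 1/((27 - 26*(-29)) + 58) = 1/((27 + 754) + 58) = 1/(781 + 58) = 1/839 ≈ 0.0011919)
1/T = 1/(1/839) = 839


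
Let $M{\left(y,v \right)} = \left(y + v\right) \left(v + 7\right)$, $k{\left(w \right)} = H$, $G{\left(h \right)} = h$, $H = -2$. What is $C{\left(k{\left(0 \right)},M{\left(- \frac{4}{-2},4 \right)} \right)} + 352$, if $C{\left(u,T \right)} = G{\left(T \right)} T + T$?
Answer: $4774$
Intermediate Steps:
$k{\left(w \right)} = -2$
$M{\left(y,v \right)} = \left(7 + v\right) \left(v + y\right)$ ($M{\left(y,v \right)} = \left(v + y\right) \left(7 + v\right) = \left(7 + v\right) \left(v + y\right)$)
$C{\left(u,T \right)} = T + T^{2}$ ($C{\left(u,T \right)} = T T + T = T^{2} + T = T + T^{2}$)
$C{\left(k{\left(0 \right)},M{\left(- \frac{4}{-2},4 \right)} \right)} + 352 = \left(4^{2} + 7 \cdot 4 + 7 \left(- \frac{4}{-2}\right) + 4 \left(- \frac{4}{-2}\right)\right) \left(1 + \left(4^{2} + 7 \cdot 4 + 7 \left(- \frac{4}{-2}\right) + 4 \left(- \frac{4}{-2}\right)\right)\right) + 352 = \left(16 + 28 + 7 \left(\left(-4\right) \left(- \frac{1}{2}\right)\right) + 4 \left(\left(-4\right) \left(- \frac{1}{2}\right)\right)\right) \left(1 + \left(16 + 28 + 7 \left(\left(-4\right) \left(- \frac{1}{2}\right)\right) + 4 \left(\left(-4\right) \left(- \frac{1}{2}\right)\right)\right)\right) + 352 = \left(16 + 28 + 7 \cdot 2 + 4 \cdot 2\right) \left(1 + \left(16 + 28 + 7 \cdot 2 + 4 \cdot 2\right)\right) + 352 = \left(16 + 28 + 14 + 8\right) \left(1 + \left(16 + 28 + 14 + 8\right)\right) + 352 = 66 \left(1 + 66\right) + 352 = 66 \cdot 67 + 352 = 4422 + 352 = 4774$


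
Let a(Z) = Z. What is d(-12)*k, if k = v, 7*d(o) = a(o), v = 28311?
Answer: -339732/7 ≈ -48533.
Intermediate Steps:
d(o) = o/7
k = 28311
d(-12)*k = ((1/7)*(-12))*28311 = -12/7*28311 = -339732/7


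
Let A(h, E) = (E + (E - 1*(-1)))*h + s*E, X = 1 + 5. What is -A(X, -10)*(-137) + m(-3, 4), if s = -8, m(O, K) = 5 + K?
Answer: -4649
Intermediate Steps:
X = 6
A(h, E) = -8*E + h*(1 + 2*E) (A(h, E) = (E + (E - 1*(-1)))*h - 8*E = (E + (E + 1))*h - 8*E = (E + (1 + E))*h - 8*E = (1 + 2*E)*h - 8*E = h*(1 + 2*E) - 8*E = -8*E + h*(1 + 2*E))
-A(X, -10)*(-137) + m(-3, 4) = -(6 - 8*(-10) + 2*(-10)*6)*(-137) + (5 + 4) = -(6 + 80 - 120)*(-137) + 9 = -1*(-34)*(-137) + 9 = 34*(-137) + 9 = -4658 + 9 = -4649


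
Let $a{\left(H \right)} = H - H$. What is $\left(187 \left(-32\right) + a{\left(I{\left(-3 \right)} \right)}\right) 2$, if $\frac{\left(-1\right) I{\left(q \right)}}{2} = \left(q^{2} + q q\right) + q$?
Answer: $-11968$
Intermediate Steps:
$I{\left(q \right)} = - 4 q^{2} - 2 q$ ($I{\left(q \right)} = - 2 \left(\left(q^{2} + q q\right) + q\right) = - 2 \left(\left(q^{2} + q^{2}\right) + q\right) = - 2 \left(2 q^{2} + q\right) = - 2 \left(q + 2 q^{2}\right) = - 4 q^{2} - 2 q$)
$a{\left(H \right)} = 0$
$\left(187 \left(-32\right) + a{\left(I{\left(-3 \right)} \right)}\right) 2 = \left(187 \left(-32\right) + 0\right) 2 = \left(-5984 + 0\right) 2 = \left(-5984\right) 2 = -11968$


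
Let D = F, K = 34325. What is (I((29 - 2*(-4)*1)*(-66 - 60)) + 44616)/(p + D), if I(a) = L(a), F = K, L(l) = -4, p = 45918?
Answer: 44612/80243 ≈ 0.55596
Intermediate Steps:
F = 34325
I(a) = -4
D = 34325
(I((29 - 2*(-4)*1)*(-66 - 60)) + 44616)/(p + D) = (-4 + 44616)/(45918 + 34325) = 44612/80243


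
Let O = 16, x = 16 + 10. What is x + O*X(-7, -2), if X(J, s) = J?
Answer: -86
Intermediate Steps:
x = 26
x + O*X(-7, -2) = 26 + 16*(-7) = 26 - 112 = -86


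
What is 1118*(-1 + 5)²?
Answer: 17888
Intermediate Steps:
1118*(-1 + 5)² = 1118*4² = 1118*16 = 17888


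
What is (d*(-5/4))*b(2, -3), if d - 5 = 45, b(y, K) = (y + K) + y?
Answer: -125/2 ≈ -62.500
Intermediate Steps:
b(y, K) = K + 2*y (b(y, K) = (K + y) + y = K + 2*y)
d = 50 (d = 5 + 45 = 50)
(d*(-5/4))*b(2, -3) = (50*(-5/4))*(-3 + 2*2) = (50*(-5*1/4))*(-3 + 4) = (50*(-5/4))*1 = -125/2*1 = -125/2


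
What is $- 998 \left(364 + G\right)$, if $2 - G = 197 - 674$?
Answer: $-841314$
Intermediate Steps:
$G = 479$ ($G = 2 - \left(197 - 674\right) = 2 - -477 = 2 + 477 = 479$)
$- 998 \left(364 + G\right) = - 998 \left(364 + 479\right) = \left(-998\right) 843 = -841314$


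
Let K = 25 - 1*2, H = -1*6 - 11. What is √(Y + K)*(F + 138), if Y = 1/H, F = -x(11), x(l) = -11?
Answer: 149*√6630/17 ≈ 713.66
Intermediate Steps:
H = -17 (H = -6 - 11 = -17)
K = 23 (K = 25 - 2 = 23)
F = 11 (F = -1*(-11) = 11)
Y = -1/17 (Y = 1/(-17) = -1/17 ≈ -0.058824)
√(Y + K)*(F + 138) = √(-1/17 + 23)*(11 + 138) = √(390/17)*149 = (√6630/17)*149 = 149*√6630/17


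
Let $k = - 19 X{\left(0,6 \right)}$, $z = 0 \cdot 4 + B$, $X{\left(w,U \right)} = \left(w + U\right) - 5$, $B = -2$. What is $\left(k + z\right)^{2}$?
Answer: $441$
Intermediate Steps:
$X{\left(w,U \right)} = -5 + U + w$ ($X{\left(w,U \right)} = \left(U + w\right) - 5 = -5 + U + w$)
$z = -2$ ($z = 0 \cdot 4 - 2 = 0 - 2 = -2$)
$k = -19$ ($k = - 19 \left(-5 + 6 + 0\right) = \left(-19\right) 1 = -19$)
$\left(k + z\right)^{2} = \left(-19 - 2\right)^{2} = \left(-21\right)^{2} = 441$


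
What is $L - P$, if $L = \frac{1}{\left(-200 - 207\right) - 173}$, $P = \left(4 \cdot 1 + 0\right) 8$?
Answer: $- \frac{18561}{580} \approx -32.002$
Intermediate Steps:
$P = 32$ ($P = \left(4 + 0\right) 8 = 4 \cdot 8 = 32$)
$L = - \frac{1}{580}$ ($L = \frac{1}{\left(-200 - 207\right) - 173} = \frac{1}{-407 - 173} = \frac{1}{-580} = - \frac{1}{580} \approx -0.0017241$)
$L - P = - \frac{1}{580} - 32 = - \frac{18561}{580}$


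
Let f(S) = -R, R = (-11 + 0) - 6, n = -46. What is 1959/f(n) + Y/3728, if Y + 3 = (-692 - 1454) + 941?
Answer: 910327/7922 ≈ 114.91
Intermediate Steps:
Y = -1208 (Y = -3 + ((-692 - 1454) + 941) = -3 + (-2146 + 941) = -3 - 1205 = -1208)
R = -17 (R = -11 - 6 = -17)
f(S) = 17 (f(S) = -1*(-17) = 17)
1959/f(n) + Y/3728 = 1959/17 - 1208/3728 = 1959*(1/17) - 1208*1/3728 = 1959/17 - 151/466 = 910327/7922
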